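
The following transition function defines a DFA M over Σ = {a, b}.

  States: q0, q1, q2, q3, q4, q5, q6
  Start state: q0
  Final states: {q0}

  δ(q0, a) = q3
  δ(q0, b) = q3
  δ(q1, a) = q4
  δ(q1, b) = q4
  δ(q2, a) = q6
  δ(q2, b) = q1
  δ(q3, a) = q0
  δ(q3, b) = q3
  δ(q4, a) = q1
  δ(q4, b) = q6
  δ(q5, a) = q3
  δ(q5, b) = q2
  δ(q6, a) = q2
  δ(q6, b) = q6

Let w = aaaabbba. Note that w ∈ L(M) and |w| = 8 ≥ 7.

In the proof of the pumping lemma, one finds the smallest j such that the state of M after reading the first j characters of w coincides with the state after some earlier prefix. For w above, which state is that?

State sequence: q0 -a-> q3 -a-> q0 -a-> q3 -a-> q0 -b-> q3 -b-> q3 -b-> q3 -a-> q0
First repeat at step 2: q0 was already visited.

The earliest repeat is at step j = 2: M is in q0, which it already visited at step i = 0.

q0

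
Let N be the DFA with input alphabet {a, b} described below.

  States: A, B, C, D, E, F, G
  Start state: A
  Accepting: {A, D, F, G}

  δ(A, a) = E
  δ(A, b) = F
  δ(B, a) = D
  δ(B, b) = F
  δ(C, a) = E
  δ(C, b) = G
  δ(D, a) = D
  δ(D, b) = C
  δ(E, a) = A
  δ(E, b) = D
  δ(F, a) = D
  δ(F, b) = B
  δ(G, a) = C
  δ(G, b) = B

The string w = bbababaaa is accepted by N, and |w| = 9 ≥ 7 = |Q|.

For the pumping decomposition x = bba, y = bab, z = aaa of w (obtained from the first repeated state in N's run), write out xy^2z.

bbababbabaaa

xy^2z = bba·bab·bab·aaa = bbababbabaaa.
Reading y = bab takes N from D back to D, so after x·y·y the machine is still in D, and z then leads to the accepting state D. Hence bbababbabaaa ∈ L(N).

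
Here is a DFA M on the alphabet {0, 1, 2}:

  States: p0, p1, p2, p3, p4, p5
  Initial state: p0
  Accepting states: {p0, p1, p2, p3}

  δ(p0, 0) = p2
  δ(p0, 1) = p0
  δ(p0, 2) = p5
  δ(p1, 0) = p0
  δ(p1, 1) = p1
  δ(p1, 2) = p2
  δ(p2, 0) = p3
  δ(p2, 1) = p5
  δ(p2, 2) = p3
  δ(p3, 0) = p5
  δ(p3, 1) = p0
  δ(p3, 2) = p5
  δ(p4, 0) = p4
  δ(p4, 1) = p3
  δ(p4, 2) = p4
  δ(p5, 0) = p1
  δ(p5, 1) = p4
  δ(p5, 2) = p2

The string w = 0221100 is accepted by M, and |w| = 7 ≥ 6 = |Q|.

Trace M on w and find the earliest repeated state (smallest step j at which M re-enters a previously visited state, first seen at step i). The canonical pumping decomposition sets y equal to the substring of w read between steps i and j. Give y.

Run of M on w = 0 2 2 1 1 0 0:
  step 0: p0  (start)
  step 1: p2  (read 0: p0→p2)
  step 2: p3  (read 2: p2→p3)
  step 3: p5  (read 2: p3→p5)
  step 4: p4  (read 1: p5→p4)
  step 5: p3  (read 1: p4→p3)   ← first repeat (p3 seen earlier)
  step 6: p5  (read 0: p3→p5)
  step 7: p1  (read 0: p5→p1)

So i = 2, j = 5, giving x = w[0:2] = 02, y = w[2:5] = 211, z = w[5:7] = 00.
Check: |xy| = 5 ≤ 6 and |y| = 3 ≥ 1. Reading y takes M from p3 back to p3, so every xyⁱz is accepted.
Pumping length from the standard proof: p = 6 (the number of states). The repeated state found above gives |xy| = j ≤ 6 and |y| = j − i ≥ 1.

211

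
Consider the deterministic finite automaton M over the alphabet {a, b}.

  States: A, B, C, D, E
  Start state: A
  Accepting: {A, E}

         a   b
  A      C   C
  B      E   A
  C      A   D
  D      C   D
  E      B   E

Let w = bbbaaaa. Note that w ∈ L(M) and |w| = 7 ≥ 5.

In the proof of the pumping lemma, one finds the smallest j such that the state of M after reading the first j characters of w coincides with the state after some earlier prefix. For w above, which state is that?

State sequence: A -b-> C -b-> D -b-> D -a-> C -a-> A -a-> C -a-> A
First repeat at step 3: D was already visited.

The earliest repeat is at step j = 3: M is in D, which it already visited at step i = 2.

D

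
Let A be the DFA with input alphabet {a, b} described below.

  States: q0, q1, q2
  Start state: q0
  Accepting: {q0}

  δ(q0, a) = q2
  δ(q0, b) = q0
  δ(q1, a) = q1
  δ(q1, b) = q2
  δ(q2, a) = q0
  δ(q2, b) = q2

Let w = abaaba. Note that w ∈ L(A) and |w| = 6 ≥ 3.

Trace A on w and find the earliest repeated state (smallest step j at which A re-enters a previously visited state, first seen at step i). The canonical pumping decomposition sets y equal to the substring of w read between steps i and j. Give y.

b

State sequence: q0 -a-> q2 -b-> q2 -a-> q0 -a-> q2 -b-> q2 -a-> q0
First repeat at step 2: q2 was already visited.

So i = 1, j = 2, giving x = w[0:1] = a, y = w[1:2] = b, z = w[2:6] = aaba.
Check: |xy| = 2 ≤ 3 and |y| = 1 ≥ 1. Reading y takes A from q2 back to q2, so every xyⁱz is accepted.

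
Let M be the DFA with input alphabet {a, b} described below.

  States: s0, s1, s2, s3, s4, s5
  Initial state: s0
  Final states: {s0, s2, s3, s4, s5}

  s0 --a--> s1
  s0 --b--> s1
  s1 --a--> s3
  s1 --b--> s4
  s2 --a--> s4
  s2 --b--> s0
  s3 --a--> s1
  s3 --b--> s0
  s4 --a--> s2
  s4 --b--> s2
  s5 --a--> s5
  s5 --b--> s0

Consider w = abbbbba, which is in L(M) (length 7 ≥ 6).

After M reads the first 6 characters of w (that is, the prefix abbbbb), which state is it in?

s4

State sequence: s0 -a-> s1 -b-> s4 -b-> s2 -b-> s0 -b-> s1 -b-> s4

After reading 6 characters, M is in state s4.
(This kind of state-tracing is the core of the pumping-lemma construction: with 6 states, pigeonhole forces a repeat within the first 6 steps.)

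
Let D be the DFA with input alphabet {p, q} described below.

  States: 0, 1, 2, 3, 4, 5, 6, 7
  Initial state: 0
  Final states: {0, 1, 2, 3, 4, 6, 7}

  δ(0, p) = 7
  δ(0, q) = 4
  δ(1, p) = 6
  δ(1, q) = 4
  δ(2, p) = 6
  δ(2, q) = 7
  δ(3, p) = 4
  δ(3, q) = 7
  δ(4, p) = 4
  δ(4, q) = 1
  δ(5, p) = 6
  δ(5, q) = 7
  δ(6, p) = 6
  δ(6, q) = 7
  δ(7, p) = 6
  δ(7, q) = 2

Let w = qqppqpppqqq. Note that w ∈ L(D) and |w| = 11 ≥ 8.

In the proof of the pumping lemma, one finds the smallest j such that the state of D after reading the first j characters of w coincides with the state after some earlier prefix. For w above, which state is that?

Run of D on w = q q p p q p p p q q q:
  step 0: 0  (start)
  step 1: 4  (read q: 0→4)
  step 2: 1  (read q: 4→1)
  step 3: 6  (read p: 1→6)
  step 4: 6  (read p: 6→6)   ← first repeat (6 seen earlier)
  step 5: 7  (read q: 6→7)
  step 6: 6  (read p: 7→6)
  step 7: 6  (read p: 6→6)
  step 8: 6  (read p: 6→6)
  step 9: 7  (read q: 6→7)
  step 10: 2  (read q: 7→2)
  step 11: 7  (read q: 2→7)

The earliest repeat is at step j = 4: D is in 6, which it already visited at step i = 3.
Since D has 8 states, any run of length ≥ 8 visits 8+1 states, so by pigeonhole some state repeats within the first 8 steps — that repeat gives the pumpable loop.

6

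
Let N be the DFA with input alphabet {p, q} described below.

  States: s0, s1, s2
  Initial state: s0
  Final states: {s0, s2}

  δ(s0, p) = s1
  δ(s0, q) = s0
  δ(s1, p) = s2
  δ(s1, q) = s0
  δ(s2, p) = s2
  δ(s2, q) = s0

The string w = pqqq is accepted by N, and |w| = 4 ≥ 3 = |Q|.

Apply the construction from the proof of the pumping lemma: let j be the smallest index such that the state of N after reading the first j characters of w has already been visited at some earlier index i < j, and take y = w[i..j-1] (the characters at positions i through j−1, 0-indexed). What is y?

pq

State sequence: s0 -p-> s1 -q-> s0 -q-> s0 -q-> s0
First repeat at step 2: s0 was already visited.

So i = 0, j = 2, giving x = w[0:0] = ε, y = w[0:2] = pq, z = w[2:4] = qq.
Check: |xy| = 2 ≤ 3 and |y| = 2 ≥ 1. Reading y takes N from s0 back to s0, so every xyⁱz is accepted.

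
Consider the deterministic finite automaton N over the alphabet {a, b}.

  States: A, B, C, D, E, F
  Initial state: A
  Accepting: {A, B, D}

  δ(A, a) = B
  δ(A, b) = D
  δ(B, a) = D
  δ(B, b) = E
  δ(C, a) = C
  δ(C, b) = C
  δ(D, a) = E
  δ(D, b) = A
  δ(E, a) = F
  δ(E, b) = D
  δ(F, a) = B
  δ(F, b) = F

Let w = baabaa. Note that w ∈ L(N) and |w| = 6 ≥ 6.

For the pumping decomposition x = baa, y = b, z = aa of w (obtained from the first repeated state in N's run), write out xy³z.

baabbbaa

xy^3z = baa·b·b·b·aa = baabbbaa.
Reading y = b takes N from F back to F, so after x·y·y·y the machine is still in F, and z then leads to the accepting state D. Hence baabbbaa ∈ L(N).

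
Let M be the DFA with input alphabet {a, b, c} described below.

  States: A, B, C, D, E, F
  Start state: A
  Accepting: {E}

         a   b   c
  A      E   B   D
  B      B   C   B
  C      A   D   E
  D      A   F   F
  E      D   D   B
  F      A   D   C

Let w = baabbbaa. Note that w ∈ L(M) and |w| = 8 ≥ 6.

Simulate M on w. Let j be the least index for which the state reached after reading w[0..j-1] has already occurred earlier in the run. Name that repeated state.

B

State sequence: A -b-> B -a-> B -a-> B -b-> C -b-> D -b-> F -a-> A -a-> E
First repeat at step 2: B was already visited.

The earliest repeat is at step j = 2: M is in B, which it already visited at step i = 1.
The DFA has 6 states, so the proof of the pumping lemma guarantees a repeated state among the first 6+1 visited; the segment between the two visits is the pumpable y.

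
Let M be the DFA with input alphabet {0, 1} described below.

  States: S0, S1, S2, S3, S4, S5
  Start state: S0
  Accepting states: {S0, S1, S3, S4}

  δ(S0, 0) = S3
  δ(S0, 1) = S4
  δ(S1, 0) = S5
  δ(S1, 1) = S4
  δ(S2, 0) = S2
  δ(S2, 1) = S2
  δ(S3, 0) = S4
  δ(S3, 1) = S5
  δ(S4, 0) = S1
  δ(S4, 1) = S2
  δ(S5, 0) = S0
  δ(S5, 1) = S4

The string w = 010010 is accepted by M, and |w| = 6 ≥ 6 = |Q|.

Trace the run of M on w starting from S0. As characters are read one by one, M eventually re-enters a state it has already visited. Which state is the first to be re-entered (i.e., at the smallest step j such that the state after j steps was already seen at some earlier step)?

S0

Run of M on w = 0 1 0 0 1 0:
  step 0: S0  (start)
  step 1: S3  (read 0: S0→S3)
  step 2: S5  (read 1: S3→S5)
  step 3: S0  (read 0: S5→S0)   ← first repeat (S0 seen earlier)
  step 4: S3  (read 0: S0→S3)
  step 5: S5  (read 1: S3→S5)
  step 6: S0  (read 0: S5→S0)

The earliest repeat is at step j = 3: M is in S0, which it already visited at step i = 0.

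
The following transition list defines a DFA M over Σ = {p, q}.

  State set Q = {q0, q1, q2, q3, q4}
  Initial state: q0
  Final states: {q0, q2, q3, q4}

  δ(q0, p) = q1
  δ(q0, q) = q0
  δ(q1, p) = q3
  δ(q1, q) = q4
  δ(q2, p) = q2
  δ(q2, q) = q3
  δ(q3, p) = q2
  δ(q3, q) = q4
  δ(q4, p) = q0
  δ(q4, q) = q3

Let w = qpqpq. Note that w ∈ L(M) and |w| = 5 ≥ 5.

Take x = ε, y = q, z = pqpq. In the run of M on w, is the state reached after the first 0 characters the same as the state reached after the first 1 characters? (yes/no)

yes

Run of M on the first 1 characters of w = q:
  step 0: q0  (start)
  step 1: q0  (read q: q0→q0)

After x (step 0): q0. After xy (step 1): q0.
They match, so y = q drives M around a cycle from q0 back to itself; pumping y any number of times keeps M in q0 before reading z, and xyⁱz ∈ L(M) for every i ≥ 0.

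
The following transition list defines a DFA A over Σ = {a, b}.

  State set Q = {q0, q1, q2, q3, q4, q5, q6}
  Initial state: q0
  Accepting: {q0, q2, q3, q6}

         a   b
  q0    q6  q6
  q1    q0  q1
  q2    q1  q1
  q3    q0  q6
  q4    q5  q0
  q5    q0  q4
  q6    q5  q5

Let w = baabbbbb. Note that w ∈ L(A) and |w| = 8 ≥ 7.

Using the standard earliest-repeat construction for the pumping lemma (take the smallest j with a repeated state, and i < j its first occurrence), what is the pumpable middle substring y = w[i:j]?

Run of A on w = b a a b b b b b:
  step 0: q0  (start)
  step 1: q6  (read b: q0→q6)
  step 2: q5  (read a: q6→q5)
  step 3: q0  (read a: q5→q0)   ← first repeat (q0 seen earlier)
  step 4: q6  (read b: q0→q6)
  step 5: q5  (read b: q6→q5)
  step 6: q4  (read b: q5→q4)
  step 7: q0  (read b: q4→q0)
  step 8: q6  (read b: q0→q6)

So i = 0, j = 3, giving x = w[0:0] = ε, y = w[0:3] = baa, z = w[3:8] = bbbbb.
Check: |xy| = 3 ≤ 7 and |y| = 3 ≥ 1. Reading y takes A from q0 back to q0, so every xyⁱz is accepted.
The DFA has 7 states, so the proof of the pumping lemma guarantees a repeated state among the first 7+1 visited; the segment between the two visits is the pumpable y.

baa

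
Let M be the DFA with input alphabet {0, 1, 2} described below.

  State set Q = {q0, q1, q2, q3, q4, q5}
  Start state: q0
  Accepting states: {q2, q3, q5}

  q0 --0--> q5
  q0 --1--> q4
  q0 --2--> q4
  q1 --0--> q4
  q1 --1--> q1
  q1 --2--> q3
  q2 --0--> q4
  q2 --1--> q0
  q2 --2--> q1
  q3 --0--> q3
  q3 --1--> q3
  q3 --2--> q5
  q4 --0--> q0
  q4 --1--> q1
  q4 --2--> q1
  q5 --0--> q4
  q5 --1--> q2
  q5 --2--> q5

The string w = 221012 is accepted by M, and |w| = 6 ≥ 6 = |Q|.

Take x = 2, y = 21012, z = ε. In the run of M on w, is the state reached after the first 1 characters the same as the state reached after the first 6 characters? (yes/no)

Run of M on the first 6 characters of w = 2 2 1 0 1 2:
  step 0: q0  (start)
  step 1: q4  (read 2: q0→q4)
  step 2: q1  (read 2: q4→q1)
  step 3: q1  (read 1: q1→q1)
  step 4: q4  (read 0: q1→q4)
  step 5: q1  (read 1: q4→q1)
  step 6: q3  (read 2: q1→q3)

After x (step 1): q4. After xy (step 6): q3.
They differ (q4 ≠ q3), so y is not a cycle from the state after x; this split is not the one the pumping-lemma construction produces, and pumping y need not keep the string in L(M).

no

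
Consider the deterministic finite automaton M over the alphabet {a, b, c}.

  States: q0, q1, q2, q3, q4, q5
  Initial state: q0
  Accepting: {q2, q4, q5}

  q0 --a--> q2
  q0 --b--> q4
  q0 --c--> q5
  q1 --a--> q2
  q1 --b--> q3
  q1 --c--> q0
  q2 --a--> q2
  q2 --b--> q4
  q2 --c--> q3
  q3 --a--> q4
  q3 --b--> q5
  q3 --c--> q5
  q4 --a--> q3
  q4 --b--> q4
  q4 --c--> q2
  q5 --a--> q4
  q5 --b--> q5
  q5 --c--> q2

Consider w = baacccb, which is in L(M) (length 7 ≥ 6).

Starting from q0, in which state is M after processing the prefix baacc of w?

State sequence: q0 -b-> q4 -a-> q3 -a-> q4 -c-> q2 -c-> q3

After reading 5 characters, M is in state q3.

q3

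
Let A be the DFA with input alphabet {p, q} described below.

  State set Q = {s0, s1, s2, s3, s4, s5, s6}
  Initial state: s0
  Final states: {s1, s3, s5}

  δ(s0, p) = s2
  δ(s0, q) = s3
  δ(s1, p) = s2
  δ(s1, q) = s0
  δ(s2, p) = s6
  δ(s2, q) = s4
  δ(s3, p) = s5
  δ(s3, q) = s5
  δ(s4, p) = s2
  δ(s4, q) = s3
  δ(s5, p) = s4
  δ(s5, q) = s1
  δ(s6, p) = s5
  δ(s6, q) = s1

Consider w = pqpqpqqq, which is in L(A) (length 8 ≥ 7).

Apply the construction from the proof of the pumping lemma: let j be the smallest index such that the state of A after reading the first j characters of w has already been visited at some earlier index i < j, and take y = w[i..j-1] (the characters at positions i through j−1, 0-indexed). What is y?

qp

State sequence: s0 -p-> s2 -q-> s4 -p-> s2 -q-> s4 -p-> s2 -q-> s4 -q-> s3 -q-> s5
First repeat at step 3: s2 was already visited.

So i = 1, j = 3, giving x = w[0:1] = p, y = w[1:3] = qp, z = w[3:8] = qpqqq.
Check: |xy| = 3 ≤ 7 and |y| = 2 ≥ 1. Reading y takes A from s2 back to s2, so every xyⁱz is accepted.
Since A has 7 states, any run of length ≥ 7 visits 7+1 states, so by pigeonhole some state repeats within the first 7 steps — that repeat gives the pumpable loop.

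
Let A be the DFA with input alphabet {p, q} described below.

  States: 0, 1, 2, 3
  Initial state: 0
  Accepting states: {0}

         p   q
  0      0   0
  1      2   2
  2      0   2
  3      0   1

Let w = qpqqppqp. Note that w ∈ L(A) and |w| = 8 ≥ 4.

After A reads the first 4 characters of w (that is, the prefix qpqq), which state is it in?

0

Run of A on the first 4 characters of w = q p q q:
  step 0: 0  (start)
  step 1: 0  (read q: 0→0)
  step 2: 0  (read p: 0→0)
  step 3: 0  (read q: 0→0)
  step 4: 0  (read q: 0→0)

After reading 4 characters, A is in state 0.
(This kind of state-tracing is the core of the pumping-lemma construction: with 4 states, pigeonhole forces a repeat within the first 4 steps.)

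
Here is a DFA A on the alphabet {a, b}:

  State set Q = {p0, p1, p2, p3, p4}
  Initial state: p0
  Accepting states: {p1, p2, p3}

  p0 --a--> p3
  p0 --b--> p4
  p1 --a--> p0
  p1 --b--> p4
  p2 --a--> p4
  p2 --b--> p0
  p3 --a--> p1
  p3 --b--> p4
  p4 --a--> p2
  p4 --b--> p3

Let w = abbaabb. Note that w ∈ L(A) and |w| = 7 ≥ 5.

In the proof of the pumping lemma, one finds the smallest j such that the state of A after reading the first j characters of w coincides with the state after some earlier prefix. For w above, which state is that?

p3

Run of A on w = a b b a a b b:
  step 0: p0  (start)
  step 1: p3  (read a: p0→p3)
  step 2: p4  (read b: p3→p4)
  step 3: p3  (read b: p4→p3)   ← first repeat (p3 seen earlier)
  step 4: p1  (read a: p3→p1)
  step 5: p0  (read a: p1→p0)
  step 6: p4  (read b: p0→p4)
  step 7: p3  (read b: p4→p3)

The earliest repeat is at step j = 3: A is in p3, which it already visited at step i = 1.
With |Q| = 5, pigeonhole forces a state repeat no later than step 5; the substring read between the first and second visits to that state can be pumped.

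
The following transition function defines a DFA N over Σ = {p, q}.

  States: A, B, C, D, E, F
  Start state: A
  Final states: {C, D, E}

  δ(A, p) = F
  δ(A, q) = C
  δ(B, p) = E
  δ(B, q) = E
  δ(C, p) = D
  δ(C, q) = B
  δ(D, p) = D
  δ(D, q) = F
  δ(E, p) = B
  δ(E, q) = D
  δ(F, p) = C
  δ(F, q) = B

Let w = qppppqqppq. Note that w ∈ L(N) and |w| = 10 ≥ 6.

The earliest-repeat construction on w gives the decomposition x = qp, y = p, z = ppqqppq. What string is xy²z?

xy^2z = qp·p·p·ppqqppq = qpppppqqppq.
Reading y = p takes N from D back to D, so after x·y·y the machine is still in D, and z then leads to the accepting state E. Hence qpppppqqppq ∈ L(N).

qpppppqqppq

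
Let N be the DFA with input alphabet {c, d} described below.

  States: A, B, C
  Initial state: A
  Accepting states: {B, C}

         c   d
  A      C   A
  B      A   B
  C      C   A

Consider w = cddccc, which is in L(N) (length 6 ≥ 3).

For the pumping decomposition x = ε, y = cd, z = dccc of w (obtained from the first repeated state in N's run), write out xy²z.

cdcddccc

xy^2z = ε·cd·cd·dccc = cdcddccc.
Reading y = cd takes N from A back to A, so after x·y·y the machine is still in A, and z then leads to the accepting state C. Hence cdcddccc ∈ L(N).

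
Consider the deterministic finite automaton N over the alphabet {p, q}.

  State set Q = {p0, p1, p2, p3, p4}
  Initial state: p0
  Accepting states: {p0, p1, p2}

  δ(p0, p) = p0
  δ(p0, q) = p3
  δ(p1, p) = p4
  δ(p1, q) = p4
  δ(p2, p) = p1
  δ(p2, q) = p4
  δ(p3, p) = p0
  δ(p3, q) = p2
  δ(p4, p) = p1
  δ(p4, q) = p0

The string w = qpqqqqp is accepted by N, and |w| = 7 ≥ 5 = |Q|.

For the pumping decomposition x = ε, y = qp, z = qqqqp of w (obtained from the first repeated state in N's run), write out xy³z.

xy^3z = ε·qp·qp·qp·qqqqp = qpqpqpqqqqp.
Reading y = qp takes N from p0 back to p0, so after x·y·y·y the machine is still in p0, and z then leads to the accepting state p0. Hence qpqpqpqqqqp ∈ L(N).

qpqpqpqqqqp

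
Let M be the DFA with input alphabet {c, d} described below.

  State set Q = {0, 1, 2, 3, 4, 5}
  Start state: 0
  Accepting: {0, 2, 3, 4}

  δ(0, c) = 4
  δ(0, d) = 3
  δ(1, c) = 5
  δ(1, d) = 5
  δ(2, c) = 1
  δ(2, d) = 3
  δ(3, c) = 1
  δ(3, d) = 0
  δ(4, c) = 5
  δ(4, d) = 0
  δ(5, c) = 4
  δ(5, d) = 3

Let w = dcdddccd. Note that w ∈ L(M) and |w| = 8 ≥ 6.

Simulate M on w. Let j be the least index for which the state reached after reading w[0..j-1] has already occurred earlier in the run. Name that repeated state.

Run of M on w = d c d d d c c d:
  step 0: 0  (start)
  step 1: 3  (read d: 0→3)
  step 2: 1  (read c: 3→1)
  step 3: 5  (read d: 1→5)
  step 4: 3  (read d: 5→3)   ← first repeat (3 seen earlier)
  step 5: 0  (read d: 3→0)
  step 6: 4  (read c: 0→4)
  step 7: 5  (read c: 4→5)
  step 8: 3  (read d: 5→3)

The earliest repeat is at step j = 4: M is in 3, which it already visited at step i = 1.
Pumping length from the standard proof: p = 6 (the number of states). The repeated state found above gives |xy| = j ≤ 6 and |y| = j − i ≥ 1.

3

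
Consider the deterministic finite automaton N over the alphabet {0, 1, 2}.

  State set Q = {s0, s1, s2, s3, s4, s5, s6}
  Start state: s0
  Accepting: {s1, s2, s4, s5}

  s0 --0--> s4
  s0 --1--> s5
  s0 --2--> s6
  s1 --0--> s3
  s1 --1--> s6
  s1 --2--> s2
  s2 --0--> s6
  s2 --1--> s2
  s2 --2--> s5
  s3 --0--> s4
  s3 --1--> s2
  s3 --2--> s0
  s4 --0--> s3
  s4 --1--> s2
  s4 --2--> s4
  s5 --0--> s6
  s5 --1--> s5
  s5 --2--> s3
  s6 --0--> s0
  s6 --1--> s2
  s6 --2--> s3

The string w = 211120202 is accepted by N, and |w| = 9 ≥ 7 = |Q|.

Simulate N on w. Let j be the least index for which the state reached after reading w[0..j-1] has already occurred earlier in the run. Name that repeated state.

State sequence: s0 -2-> s6 -1-> s2 -1-> s2 -1-> s2 -2-> s5 -0-> s6 -2-> s3 -0-> s4 -2-> s4
First repeat at step 3: s2 was already visited.

The earliest repeat is at step j = 3: N is in s2, which it already visited at step i = 2.
Since N has 7 states, any run of length ≥ 7 visits 7+1 states, so by pigeonhole some state repeats within the first 7 steps — that repeat gives the pumpable loop.

s2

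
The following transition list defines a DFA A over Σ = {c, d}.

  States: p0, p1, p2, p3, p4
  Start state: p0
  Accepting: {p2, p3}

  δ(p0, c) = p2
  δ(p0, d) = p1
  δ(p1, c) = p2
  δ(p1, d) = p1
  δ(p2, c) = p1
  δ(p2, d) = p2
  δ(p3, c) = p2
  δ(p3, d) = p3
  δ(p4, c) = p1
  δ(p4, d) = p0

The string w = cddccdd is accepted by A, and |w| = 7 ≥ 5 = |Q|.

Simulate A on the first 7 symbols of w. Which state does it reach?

Run of A on the first 7 characters of w = c d d c c d d:
  step 0: p0  (start)
  step 1: p2  (read c: p0→p2)
  step 2: p2  (read d: p2→p2)
  step 3: p2  (read d: p2→p2)
  step 4: p1  (read c: p2→p1)
  step 5: p2  (read c: p1→p2)
  step 6: p2  (read d: p2→p2)
  step 7: p2  (read d: p2→p2)

After reading 7 characters, A is in state p2.
(This kind of state-tracing is the core of the pumping-lemma construction: with 5 states, pigeonhole forces a repeat within the first 5 steps.)

p2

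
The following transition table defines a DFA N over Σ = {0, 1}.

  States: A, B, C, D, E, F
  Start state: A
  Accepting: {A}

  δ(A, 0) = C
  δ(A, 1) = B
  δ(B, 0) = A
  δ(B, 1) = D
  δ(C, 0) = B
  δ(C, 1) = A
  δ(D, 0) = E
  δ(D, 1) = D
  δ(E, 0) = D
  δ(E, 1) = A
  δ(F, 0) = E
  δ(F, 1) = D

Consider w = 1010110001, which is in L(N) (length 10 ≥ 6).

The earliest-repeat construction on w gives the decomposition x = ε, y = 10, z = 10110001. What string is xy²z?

101010110001

xy^2z = ε·10·10·10110001 = 101010110001.
Reading y = 10 takes N from A back to A, so after x·y·y the machine is still in A, and z then leads to the accepting state A. Hence 101010110001 ∈ L(N).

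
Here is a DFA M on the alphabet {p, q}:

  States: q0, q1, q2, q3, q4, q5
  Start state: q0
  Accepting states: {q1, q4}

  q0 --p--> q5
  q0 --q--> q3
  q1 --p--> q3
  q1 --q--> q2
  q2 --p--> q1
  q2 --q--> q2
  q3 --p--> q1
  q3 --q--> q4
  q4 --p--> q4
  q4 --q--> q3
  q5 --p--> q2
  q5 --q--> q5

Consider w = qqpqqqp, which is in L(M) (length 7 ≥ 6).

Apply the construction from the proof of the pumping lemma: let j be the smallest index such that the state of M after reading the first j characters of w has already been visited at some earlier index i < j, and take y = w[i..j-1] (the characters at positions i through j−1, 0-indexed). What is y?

State sequence: q0 -q-> q3 -q-> q4 -p-> q4 -q-> q3 -q-> q4 -q-> q3 -p-> q1
First repeat at step 3: q4 was already visited.

So i = 2, j = 3, giving x = w[0:2] = qq, y = w[2:3] = p, z = w[3:7] = qqqp.
Check: |xy| = 3 ≤ 6 and |y| = 1 ≥ 1. Reading y takes M from q4 back to q4, so every xyⁱz is accepted.
Pumping length from the standard proof: p = 6 (the number of states). The repeated state found above gives |xy| = j ≤ 6 and |y| = j − i ≥ 1.

p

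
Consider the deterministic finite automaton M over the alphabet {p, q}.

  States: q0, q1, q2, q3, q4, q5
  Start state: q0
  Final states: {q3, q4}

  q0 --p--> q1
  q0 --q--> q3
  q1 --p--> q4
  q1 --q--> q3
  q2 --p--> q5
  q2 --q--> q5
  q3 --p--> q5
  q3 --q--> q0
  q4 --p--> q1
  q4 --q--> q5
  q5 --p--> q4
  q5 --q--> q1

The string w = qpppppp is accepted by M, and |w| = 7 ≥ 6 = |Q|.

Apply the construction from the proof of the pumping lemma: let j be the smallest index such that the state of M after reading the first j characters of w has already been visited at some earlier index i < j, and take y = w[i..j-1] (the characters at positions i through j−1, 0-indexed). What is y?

pp

Run of M on w = q p p p p p p:
  step 0: q0  (start)
  step 1: q3  (read q: q0→q3)
  step 2: q5  (read p: q3→q5)
  step 3: q4  (read p: q5→q4)
  step 4: q1  (read p: q4→q1)
  step 5: q4  (read p: q1→q4)   ← first repeat (q4 seen earlier)
  step 6: q1  (read p: q4→q1)
  step 7: q4  (read p: q1→q4)

So i = 3, j = 5, giving x = w[0:3] = qpp, y = w[3:5] = pp, z = w[5:7] = pp.
Check: |xy| = 5 ≤ 6 and |y| = 2 ≥ 1. Reading y takes M from q4 back to q4, so every xyⁱz is accepted.
Pumping length from the standard proof: p = 6 (the number of states). The repeated state found above gives |xy| = j ≤ 6 and |y| = j − i ≥ 1.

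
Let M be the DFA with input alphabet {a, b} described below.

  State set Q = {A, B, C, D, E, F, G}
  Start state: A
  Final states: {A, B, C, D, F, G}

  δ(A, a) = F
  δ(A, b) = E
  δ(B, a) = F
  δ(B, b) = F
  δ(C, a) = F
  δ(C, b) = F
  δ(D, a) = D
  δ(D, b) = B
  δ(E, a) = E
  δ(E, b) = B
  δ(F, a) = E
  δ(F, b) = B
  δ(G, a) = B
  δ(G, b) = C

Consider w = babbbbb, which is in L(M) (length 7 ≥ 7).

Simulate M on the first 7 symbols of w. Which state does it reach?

B

Run of M on the first 7 characters of w = b a b b b b b:
  step 0: A  (start)
  step 1: E  (read b: A→E)
  step 2: E  (read a: E→E)
  step 3: B  (read b: E→B)
  step 4: F  (read b: B→F)
  step 5: B  (read b: F→B)
  step 6: F  (read b: B→F)
  step 7: B  (read b: F→B)

After reading 7 characters, M is in state B.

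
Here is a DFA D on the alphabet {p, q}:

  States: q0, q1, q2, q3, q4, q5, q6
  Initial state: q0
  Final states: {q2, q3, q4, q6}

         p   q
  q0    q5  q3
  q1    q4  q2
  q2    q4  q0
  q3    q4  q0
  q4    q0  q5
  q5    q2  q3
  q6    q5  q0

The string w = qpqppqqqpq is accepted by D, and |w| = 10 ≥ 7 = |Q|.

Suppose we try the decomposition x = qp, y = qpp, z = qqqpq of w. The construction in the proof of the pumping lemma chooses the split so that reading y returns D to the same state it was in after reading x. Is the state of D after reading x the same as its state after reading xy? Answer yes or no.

yes

State sequence: q0 -q-> q3 -p-> q4 -q-> q5 -p-> q2 -p-> q4

After x (step 2): q4. After xy (step 5): q4.
They match, so y = qpp drives D around a cycle from q4 back to itself; pumping y any number of times keeps D in q4 before reading z, and xyⁱz ∈ L(D) for every i ≥ 0.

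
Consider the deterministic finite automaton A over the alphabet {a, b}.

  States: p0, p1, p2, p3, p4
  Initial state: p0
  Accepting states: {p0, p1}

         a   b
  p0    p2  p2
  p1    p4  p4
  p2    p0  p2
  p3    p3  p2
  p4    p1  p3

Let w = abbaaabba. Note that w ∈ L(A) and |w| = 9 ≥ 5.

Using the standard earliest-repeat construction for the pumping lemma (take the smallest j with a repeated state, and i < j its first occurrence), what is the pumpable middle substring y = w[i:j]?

b

State sequence: p0 -a-> p2 -b-> p2 -b-> p2 -a-> p0 -a-> p2 -a-> p0 -b-> p2 -b-> p2 -a-> p0
First repeat at step 2: p2 was already visited.

So i = 1, j = 2, giving x = w[0:1] = a, y = w[1:2] = b, z = w[2:9] = baaabba.
Check: |xy| = 2 ≤ 5 and |y| = 1 ≥ 1. Reading y takes A from p2 back to p2, so every xyⁱz is accepted.
The DFA has 5 states, so the proof of the pumping lemma guarantees a repeated state among the first 5+1 visited; the segment between the two visits is the pumpable y.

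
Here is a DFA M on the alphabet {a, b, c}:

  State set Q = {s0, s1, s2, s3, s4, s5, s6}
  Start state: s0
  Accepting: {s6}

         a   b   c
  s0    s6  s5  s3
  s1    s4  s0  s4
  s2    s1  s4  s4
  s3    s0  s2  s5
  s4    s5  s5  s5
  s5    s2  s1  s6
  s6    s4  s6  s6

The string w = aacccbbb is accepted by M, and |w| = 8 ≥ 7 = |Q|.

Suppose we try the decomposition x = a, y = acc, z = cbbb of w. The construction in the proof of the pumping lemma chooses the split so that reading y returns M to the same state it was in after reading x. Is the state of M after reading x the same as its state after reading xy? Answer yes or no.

State sequence: s0 -a-> s6 -a-> s4 -c-> s5 -c-> s6

After x (step 1): s6. After xy (step 4): s6.
They match, so y = acc drives M around a cycle from s6 back to itself; pumping y any number of times keeps M in s6 before reading z, and xyⁱz ∈ L(M) for every i ≥ 0.

yes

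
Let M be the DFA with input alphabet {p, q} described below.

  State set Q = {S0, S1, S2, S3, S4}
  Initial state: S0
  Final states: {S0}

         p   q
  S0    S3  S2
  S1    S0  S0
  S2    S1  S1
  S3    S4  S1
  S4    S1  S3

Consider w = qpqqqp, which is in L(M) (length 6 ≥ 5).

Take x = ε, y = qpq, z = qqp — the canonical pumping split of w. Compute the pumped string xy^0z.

xy⁰z = xz = ε·qqp = qqp.
Reading y = qpq takes M from S0 back to S0, so after x the machine is still in S0, and z then leads to the accepting state S0. Hence qqp ∈ L(M).

qqp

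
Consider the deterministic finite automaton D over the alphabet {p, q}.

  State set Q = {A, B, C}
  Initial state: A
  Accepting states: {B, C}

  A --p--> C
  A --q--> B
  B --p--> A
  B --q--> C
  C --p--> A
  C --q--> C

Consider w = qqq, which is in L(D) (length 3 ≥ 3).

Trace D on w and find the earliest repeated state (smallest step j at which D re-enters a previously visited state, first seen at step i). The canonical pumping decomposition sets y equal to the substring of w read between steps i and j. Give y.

q

Run of D on w = q q q:
  step 0: A  (start)
  step 1: B  (read q: A→B)
  step 2: C  (read q: B→C)
  step 3: C  (read q: C→C)   ← first repeat (C seen earlier)

So i = 2, j = 3, giving x = w[0:2] = qq, y = w[2:3] = q, z = w[3:3] = ε.
Check: |xy| = 3 ≤ 3 and |y| = 1 ≥ 1. Reading y takes D from C back to C, so every xyⁱz is accepted.
The DFA has 3 states, so the proof of the pumping lemma guarantees a repeated state among the first 3+1 visited; the segment between the two visits is the pumpable y.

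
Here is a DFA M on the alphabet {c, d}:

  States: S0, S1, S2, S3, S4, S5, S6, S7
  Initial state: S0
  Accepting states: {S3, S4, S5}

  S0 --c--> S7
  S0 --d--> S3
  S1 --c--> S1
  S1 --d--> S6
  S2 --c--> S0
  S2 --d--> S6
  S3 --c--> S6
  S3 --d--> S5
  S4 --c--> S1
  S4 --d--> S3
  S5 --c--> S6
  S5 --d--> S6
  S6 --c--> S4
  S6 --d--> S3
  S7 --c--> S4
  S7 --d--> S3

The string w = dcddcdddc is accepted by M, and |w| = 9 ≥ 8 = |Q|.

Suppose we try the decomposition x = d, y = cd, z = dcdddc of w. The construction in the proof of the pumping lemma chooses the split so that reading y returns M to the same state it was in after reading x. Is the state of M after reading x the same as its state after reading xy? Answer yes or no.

State sequence: S0 -d-> S3 -c-> S6 -d-> S3

After x (step 1): S3. After xy (step 3): S3.
They match, so y = cd drives M around a cycle from S3 back to itself; pumping y any number of times keeps M in S3 before reading z, and xyⁱz ∈ L(M) for every i ≥ 0.

yes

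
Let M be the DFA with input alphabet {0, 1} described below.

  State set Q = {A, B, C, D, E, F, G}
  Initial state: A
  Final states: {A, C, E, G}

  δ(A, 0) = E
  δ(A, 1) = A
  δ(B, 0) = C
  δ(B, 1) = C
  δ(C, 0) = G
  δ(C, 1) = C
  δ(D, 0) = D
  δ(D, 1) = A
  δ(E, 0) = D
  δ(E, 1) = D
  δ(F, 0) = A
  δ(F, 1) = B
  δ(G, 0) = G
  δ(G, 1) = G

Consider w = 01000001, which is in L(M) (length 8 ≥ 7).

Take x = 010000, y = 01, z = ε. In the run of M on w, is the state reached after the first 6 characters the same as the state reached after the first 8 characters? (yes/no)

no

State sequence: A -0-> E -1-> D -0-> D -0-> D -0-> D -0-> D -0-> D -1-> A

After x (step 6): D. After xy (step 8): A.
They differ (D ≠ A), so y is not a cycle from the state after x; this split is not the one the pumping-lemma construction produces, and pumping y need not keep the string in L(M).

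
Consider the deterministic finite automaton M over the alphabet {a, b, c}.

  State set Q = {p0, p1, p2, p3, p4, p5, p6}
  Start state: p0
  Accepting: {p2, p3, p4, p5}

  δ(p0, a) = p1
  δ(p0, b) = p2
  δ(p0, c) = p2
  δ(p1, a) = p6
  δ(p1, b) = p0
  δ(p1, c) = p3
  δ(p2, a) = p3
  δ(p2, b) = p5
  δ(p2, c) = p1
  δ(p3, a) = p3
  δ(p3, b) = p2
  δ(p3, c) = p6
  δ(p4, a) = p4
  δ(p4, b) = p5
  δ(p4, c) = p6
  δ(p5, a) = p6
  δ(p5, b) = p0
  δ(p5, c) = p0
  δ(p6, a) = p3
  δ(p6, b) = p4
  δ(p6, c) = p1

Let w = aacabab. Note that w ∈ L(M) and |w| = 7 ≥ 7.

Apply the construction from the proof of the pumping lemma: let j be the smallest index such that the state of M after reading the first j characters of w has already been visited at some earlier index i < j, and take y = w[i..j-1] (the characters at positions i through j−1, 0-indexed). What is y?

State sequence: p0 -a-> p1 -a-> p6 -c-> p1 -a-> p6 -b-> p4 -a-> p4 -b-> p5
First repeat at step 3: p1 was already visited.

So i = 1, j = 3, giving x = w[0:1] = a, y = w[1:3] = ac, z = w[3:7] = abab.
Check: |xy| = 3 ≤ 7 and |y| = 2 ≥ 1. Reading y takes M from p1 back to p1, so every xyⁱz is accepted.
The DFA has 7 states, so the proof of the pumping lemma guarantees a repeated state among the first 7+1 visited; the segment between the two visits is the pumpable y.

ac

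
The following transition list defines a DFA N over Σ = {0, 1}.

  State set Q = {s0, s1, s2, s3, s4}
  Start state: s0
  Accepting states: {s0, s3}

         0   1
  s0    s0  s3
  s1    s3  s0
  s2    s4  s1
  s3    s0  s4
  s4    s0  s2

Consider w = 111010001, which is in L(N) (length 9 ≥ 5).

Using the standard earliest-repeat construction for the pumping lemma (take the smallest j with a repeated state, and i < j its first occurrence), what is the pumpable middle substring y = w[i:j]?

Run of N on w = 1 1 1 0 1 0 0 0 1:
  step 0: s0  (start)
  step 1: s3  (read 1: s0→s3)
  step 2: s4  (read 1: s3→s4)
  step 3: s2  (read 1: s4→s2)
  step 4: s4  (read 0: s2→s4)   ← first repeat (s4 seen earlier)
  step 5: s2  (read 1: s4→s2)
  step 6: s4  (read 0: s2→s4)
  step 7: s0  (read 0: s4→s0)
  step 8: s0  (read 0: s0→s0)
  step 9: s3  (read 1: s0→s3)

So i = 2, j = 4, giving x = w[0:2] = 11, y = w[2:4] = 10, z = w[4:9] = 10001.
Check: |xy| = 4 ≤ 5 and |y| = 2 ≥ 1. Reading y takes N from s4 back to s4, so every xyⁱz is accepted.
Since N has 5 states, any run of length ≥ 5 visits 5+1 states, so by pigeonhole some state repeats within the first 5 steps — that repeat gives the pumpable loop.

10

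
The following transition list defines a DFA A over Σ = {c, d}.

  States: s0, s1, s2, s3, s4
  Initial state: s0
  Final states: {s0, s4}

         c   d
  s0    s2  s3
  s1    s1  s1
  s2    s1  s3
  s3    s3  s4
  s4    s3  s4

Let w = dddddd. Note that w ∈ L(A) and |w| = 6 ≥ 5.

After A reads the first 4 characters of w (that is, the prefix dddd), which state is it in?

State sequence: s0 -d-> s3 -d-> s4 -d-> s4 -d-> s4

After reading 4 characters, A is in state s4.

s4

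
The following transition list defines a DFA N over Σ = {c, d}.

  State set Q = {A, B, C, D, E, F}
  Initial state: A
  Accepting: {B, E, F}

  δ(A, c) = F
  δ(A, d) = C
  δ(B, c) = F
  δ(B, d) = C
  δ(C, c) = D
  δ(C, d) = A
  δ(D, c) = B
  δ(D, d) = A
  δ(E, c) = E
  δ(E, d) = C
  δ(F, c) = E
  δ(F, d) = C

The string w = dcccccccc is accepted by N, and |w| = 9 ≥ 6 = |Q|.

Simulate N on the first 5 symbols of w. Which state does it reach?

Run of N on the first 5 characters of w = d c c c c:
  step 0: A  (start)
  step 1: C  (read d: A→C)
  step 2: D  (read c: C→D)
  step 3: B  (read c: D→B)
  step 4: F  (read c: B→F)
  step 5: E  (read c: F→E)

After reading 5 characters, N is in state E.

E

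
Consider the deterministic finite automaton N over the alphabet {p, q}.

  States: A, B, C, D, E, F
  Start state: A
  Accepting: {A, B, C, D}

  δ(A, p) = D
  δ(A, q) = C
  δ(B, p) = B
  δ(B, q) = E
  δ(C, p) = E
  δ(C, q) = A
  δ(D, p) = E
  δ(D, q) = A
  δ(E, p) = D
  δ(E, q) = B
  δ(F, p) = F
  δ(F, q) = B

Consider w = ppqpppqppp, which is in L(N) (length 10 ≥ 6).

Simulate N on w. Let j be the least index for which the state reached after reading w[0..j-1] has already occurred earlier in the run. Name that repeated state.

B

State sequence: A -p-> D -p-> E -q-> B -p-> B -p-> B -p-> B -q-> E -p-> D -p-> E -p-> D
First repeat at step 4: B was already visited.

The earliest repeat is at step j = 4: N is in B, which it already visited at step i = 3.
With |Q| = 6, pigeonhole forces a state repeat no later than step 6; the substring read between the first and second visits to that state can be pumped.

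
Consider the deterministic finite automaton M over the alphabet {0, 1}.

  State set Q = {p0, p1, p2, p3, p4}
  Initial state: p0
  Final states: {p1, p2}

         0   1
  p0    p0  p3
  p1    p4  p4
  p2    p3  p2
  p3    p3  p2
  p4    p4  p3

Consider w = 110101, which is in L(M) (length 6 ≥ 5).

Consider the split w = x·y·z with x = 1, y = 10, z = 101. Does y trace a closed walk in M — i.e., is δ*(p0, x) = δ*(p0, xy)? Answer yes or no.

Run of M on the first 3 characters of w = 1 1 0:
  step 0: p0  (start)
  step 1: p3  (read 1: p0→p3)
  step 2: p2  (read 1: p3→p2)
  step 3: p3  (read 0: p2→p3)

After x (step 1): p3. After xy (step 3): p3.
They match, so y = 10 drives M around a cycle from p3 back to itself; pumping y any number of times keeps M in p3 before reading z, and xyⁱz ∈ L(M) for every i ≥ 0.

yes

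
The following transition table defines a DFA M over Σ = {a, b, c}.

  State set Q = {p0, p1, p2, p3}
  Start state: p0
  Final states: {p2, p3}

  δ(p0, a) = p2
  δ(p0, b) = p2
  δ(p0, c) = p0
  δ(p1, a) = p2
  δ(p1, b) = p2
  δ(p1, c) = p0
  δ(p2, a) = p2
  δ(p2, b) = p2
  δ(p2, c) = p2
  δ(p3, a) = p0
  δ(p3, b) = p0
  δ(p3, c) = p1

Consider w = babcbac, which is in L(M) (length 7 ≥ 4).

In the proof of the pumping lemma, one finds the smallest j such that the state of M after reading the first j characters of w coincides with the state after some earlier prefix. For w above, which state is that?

Run of M on w = b a b c b a c:
  step 0: p0  (start)
  step 1: p2  (read b: p0→p2)
  step 2: p2  (read a: p2→p2)   ← first repeat (p2 seen earlier)
  step 3: p2  (read b: p2→p2)
  step 4: p2  (read c: p2→p2)
  step 5: p2  (read b: p2→p2)
  step 6: p2  (read a: p2→p2)
  step 7: p2  (read c: p2→p2)

The earliest repeat is at step j = 2: M is in p2, which it already visited at step i = 1.
Since M has 4 states, any run of length ≥ 4 visits 4+1 states, so by pigeonhole some state repeats within the first 4 steps — that repeat gives the pumpable loop.

p2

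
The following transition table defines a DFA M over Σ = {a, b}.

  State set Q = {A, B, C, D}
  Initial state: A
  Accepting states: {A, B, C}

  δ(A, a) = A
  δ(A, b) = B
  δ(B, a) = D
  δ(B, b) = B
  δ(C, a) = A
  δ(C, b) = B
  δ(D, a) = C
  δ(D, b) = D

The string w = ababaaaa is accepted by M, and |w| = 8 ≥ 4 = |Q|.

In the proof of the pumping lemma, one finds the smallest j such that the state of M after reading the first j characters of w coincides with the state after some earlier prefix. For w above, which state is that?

A

State sequence: A -a-> A -b-> B -a-> D -b-> D -a-> C -a-> A -a-> A -a-> A
First repeat at step 1: A was already visited.

The earliest repeat is at step j = 1: M is in A, which it already visited at step i = 0.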